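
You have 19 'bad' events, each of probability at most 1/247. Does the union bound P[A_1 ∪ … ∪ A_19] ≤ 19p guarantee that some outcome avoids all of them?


Union bound: P[∪_{i=1}^{19} A_i] ≤ Σ_i P[A_i] ≤ 19·p = 19·(1/247) = 1/13.
Numerically: 1/13 ≈ 0.0769.
Is 1/13 < 1? YES.
Since P[∪ A_i] ≤ 1/13 < 1, the complement has P[∩ A_i^c] ≥ 1 − 1/13 = 12/13 > 0, so some outcome avoids every A_i.

19·p = 1/13 ≈ 0.0769; existence CERTIFIED by the union bound.


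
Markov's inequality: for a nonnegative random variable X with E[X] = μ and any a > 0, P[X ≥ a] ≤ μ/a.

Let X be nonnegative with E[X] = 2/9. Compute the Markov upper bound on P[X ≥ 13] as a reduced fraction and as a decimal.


μ = E[X] = 2/9, a = 13.
Markov: P[X ≥ 13] ≤ μ/a = (2/9)/13 = 2/117.
Numerically: ≈ 0.017.
(Since a = 13 > μ = 0.222, the bound 2/117 is < 1 and informative.)

P[X ≥ 13] ≤ 2/117 ≈ 0.017.


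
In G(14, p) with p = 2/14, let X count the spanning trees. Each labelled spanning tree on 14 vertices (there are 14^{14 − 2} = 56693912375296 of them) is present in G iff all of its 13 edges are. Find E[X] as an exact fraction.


K_14 has 14^{14 − 2} = 56693912375296 labelled spanning trees.
For each such spanning tree H, let X_H = 1 if all 13 edges of H are present in G. Then P[X_H = 1] = p^{13} = (1/7)^{13} = 1/96889010407.
By linearity: E[X] = Σ_H E[X_H] = 56693912375296 · p^{13} = 56693912375296 · 1/96889010407 = 4096/7.
Numerically: E[X] ≈ 585.14.

E[X] = 56693912375296 · (1/7)^{13} = 4096/7 ≈ 585.14.


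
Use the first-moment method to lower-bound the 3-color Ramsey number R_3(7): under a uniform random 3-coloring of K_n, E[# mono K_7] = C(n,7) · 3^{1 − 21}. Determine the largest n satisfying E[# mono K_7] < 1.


We need C(n, 7) · 3^{1 − 21} < 1, i.e. C(n, 7) < 3^{21 − 1} = 3486784401.
Check values of n near the boundary:
  n = 80: C(80, 7) = 3176716400; 3176716400 < 3486784401? YES
  n = 81: C(81, 7) = 3477216600; 3477216600 < 3486784401? YES
  n = 82: C(82, 7) = 3801756816; 3801756816 < 3486784401? NO
The largest n with C(n, 7) < 3486784401 is n = 81 (where E[X] = 42928600/43046721 ≈ 0.99726). Hence R_3(7) > 81, i.e. R_3(7) ≥ 82.

Largest n = 81; hence R_3(7) > 81.


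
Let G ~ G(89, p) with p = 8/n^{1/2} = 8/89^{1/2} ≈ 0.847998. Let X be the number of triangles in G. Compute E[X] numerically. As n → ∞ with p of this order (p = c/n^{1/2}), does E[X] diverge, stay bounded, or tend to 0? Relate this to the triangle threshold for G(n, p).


Number of potential triangles: C(89, 3) = 113564.
Each occurs with probability p³ ≈ (0.847998)³ ≈ 6.09796533e-01.
By linearity: E[X] = C(89, 3)·p³ ≈ 113564 · 6.09796533e-01 ≈ 69250.933498.
Since α = 1/2 < 1, p = c/n^{1/2} ≫ 1/n is above the triangle threshold p ~ 1/n. Asymptotically E[X] ~ (c³/6)·n^{3(1−α)} = (8³/6)·n^{1.5} → ∞; triangles are abundant w.h.p.

E[X] ≈ 69250.933498; in regime p = Θ(1/n^{1/2}) E[X] diverges (above the triangle threshold p ~ 1/n).


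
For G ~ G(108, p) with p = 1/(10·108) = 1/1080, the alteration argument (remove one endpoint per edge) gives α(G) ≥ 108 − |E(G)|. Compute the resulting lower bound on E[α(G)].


E[|E(G)|] = C(108, 2)·p = 5778 · (1/1080) = 107/20.
E[α(G)] ≥ n − E[|E(G)|] = 108 − 107/20 = 2053/20.
Numerically: ≈ 102.650.
(This is only a lower bound; the true E[α(G)] may be larger.)

E[α(G)] ≥ 2053/20 ≈ 102.650.


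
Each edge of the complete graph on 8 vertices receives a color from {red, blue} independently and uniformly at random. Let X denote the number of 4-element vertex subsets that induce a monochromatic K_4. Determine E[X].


Let X = Σ_S X_S over the C(8, 4) = 70 subsets S of size 4, where X_S = 1 if the K_4 on S is monochromatic.
For a fixed S, the K_4 on S has C(4, 2) = 6 edges. P[all 6 edges red] = (1/2)^6, and likewise for blue, so P[monochromatic] = 2·(1/2)^6 = 2^{1 − 6} = 1/32.
Summing: E[X] = C(8, 4) · 2^{1 − 6} = 70 · 1/32 = 35/16.
Numerically: E[X] ≈ 2.18750.

E[X] = C(8,4)·2^(1−C(4,2)) = 35/16 ≈ 2.18750.


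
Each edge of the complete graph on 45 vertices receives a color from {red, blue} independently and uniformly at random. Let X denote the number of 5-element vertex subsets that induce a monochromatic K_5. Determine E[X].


Let X = Σ_S X_S over the C(45, 5) = 1221759 subsets S of size 5, where X_S = 1 if the K_5 on S is monochromatic.
For a fixed S, the K_5 on S has C(5, 2) = 10 edges. P[all 10 edges red] = (1/2)^10, and likewise for blue, so P[monochromatic] = 2·(1/2)^10 = 2^{1 − 10} = 1/512.
By linearity of expectation: E[X] = C(45, 5) · 2^{1 − 10} = 1221759 · 1/512 = 1221759/512.
Numerically: E[X] ≈ 2386.248047.

E[X] = C(45,5)·2^(1−C(5,2)) = 1221759/512 ≈ 2386.248047.


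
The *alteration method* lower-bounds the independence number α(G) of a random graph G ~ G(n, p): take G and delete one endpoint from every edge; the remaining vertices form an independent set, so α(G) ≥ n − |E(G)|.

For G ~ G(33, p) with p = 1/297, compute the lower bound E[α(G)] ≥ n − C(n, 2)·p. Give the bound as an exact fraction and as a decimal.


E[|E(G)|] = C(33, 2)·p = 528 · (1/297) = 16/9.
E[α(G)] ≥ n − E[|E(G)|] = 33 − 16/9 = 281/9.
Numerically: ≈ 31.22222.
(This is only a lower bound; the true E[α(G)] may be larger.)

E[α(G)] ≥ 281/9 ≈ 31.22222.


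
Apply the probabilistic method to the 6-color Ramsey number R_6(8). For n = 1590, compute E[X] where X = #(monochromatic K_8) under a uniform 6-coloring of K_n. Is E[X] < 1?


E[X] = C(1590, 8) · 6^{1 − 28} = 995397314198933813310 · 6^{−27} = 995397314198933813310/1023490369077469249536.
As a reduced fraction: E[X] = 55299850788829656295/56860576059859402752 ≈ 0.972552.
Is E[X] < 1? YES.
Since E[X] < 1, there exists a 6-coloring of K_{1590} with no monochromatic K_8; hence R_6(8) > 1590.

E[X] = 55299850788829656295/56860576059859402752 ≈ 0.972552; E[X] < 1, so R_6(8) > 1590.


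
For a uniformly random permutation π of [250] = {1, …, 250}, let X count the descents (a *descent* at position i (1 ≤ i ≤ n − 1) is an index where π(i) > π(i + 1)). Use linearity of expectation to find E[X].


Write X = Σ X_I over i = 1, …, 249, with X_I the indicator of one descent.
There are 249 indicators.
For each fixed i, the pair (π(i), π(i+1)) is a uniformly random ordered pair of distinct values from {1, …, 250}; by symmetry P[π(i) > π(i+1)] = 1/2.
By linearity: E[X] = 249 · (1/2) = (250 − 1) · (1/2) = 249/2 ≈ 124.50000.

E[X] = 249/2 = 124.50000.


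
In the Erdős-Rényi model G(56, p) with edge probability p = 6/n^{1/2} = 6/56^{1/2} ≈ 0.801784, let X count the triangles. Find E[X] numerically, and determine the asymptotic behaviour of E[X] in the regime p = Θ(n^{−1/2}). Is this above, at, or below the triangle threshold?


Number of potential triangles: C(56, 3) = 27720.
Each occurs with probability p³ ≈ (0.801784)³ ≈ 5.15432395e-01.
By linearity: E[X] = C(56, 3)·p³ ≈ 27720 · 5.15432395e-01 ≈ 14287.785993.
Since α = 1/2 < 1, p = c/n^{1/2} ≫ 1/n is above the triangle threshold p ~ 1/n. Asymptotically E[X] ~ (c³/6)·n^{3(1−α)} = (6³/6)·n^{1.5} → ∞; triangles are abundant w.h.p.

E[X] ≈ 14287.785993; in regime p = Θ(1/n^{1/2}) E[X] diverges (above the triangle threshold p ~ 1/n).


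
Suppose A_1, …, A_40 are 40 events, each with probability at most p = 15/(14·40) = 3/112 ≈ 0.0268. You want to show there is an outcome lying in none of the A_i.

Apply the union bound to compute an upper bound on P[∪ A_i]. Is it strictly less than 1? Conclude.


Union bound: P[∪_{i=1}^{40} A_i] ≤ Σ_i P[A_i] ≤ 40·p = 40·(3/112) = 15/14.
Numerically: 15/14 ≈ 1.0714.
Is 15/14 < 1? NO.
Since the bound 15/14 is ≥ 1, the union bound is uninformative here; it does NOT by itself certify existence.

40·p = 15/14 ≈ 1.0714; existence NOT certified by the union bound.


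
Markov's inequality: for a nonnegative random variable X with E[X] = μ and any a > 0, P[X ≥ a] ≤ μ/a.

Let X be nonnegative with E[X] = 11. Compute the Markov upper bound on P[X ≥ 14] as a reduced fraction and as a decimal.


μ = E[X] = 11, a = 14.
Markov: P[X ≥ 14] ≤ μ/a = (11)/14 = 11/14.
Numerically: ≈ 0.786.
(Since a = 14 > μ = 11.000, the bound 11/14 is < 1 and informative.)

P[X ≥ 14] ≤ 11/14 ≈ 0.786.


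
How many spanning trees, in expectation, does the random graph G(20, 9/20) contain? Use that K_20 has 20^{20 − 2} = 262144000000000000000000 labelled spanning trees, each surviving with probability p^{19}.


K_20 has 20^{20 − 2} = 262144000000000000000000 labelled spanning trees.
For each such spanning tree H, let X_H = 1 if all 19 edges of H are present in G. Then P[X_H = 1] = p^{19} = (9/20)^{19} = 1350851717672992089/5242880000000000000000000.
By linearity of expectation: E[X] = Σ_H E[X_H] = 262144000000000000000000 · p^{19} = 262144000000000000000000 · 1350851717672992089/5242880000000000000000000 = 1350851717672992089/20.
Numerically: E[X] ≈ 6.75e+16.

E[X] = 262144000000000000000000 · (9/20)^{19} = 1350851717672992089/20 ≈ 6.75e+16.


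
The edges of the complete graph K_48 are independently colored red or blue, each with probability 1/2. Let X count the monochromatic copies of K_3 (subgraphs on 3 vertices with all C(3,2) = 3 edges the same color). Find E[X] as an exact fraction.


Let X = Σ_S X_S over the C(48, 3) = 17296 subsets S of size 3, where X_S = 1 if the K_3 on S is monochromatic.
For a fixed S, the K_3 on S has C(3, 2) = 3 edges. P[all 3 edges red] = (1/2)^3, and likewise for blue, so P[monochromatic] = 2·(1/2)^3 = 2^{1 − 3} = 1/4.
By linearity of expectation: E[X] = C(48, 3) · 2^{1 − 3} = 17296 · 1/4 = 4324.
Numerically: E[X] ≈ 4324.00000.

E[X] = C(48,3)·2^(1−C(3,2)) = 4324 ≈ 4324.00000.


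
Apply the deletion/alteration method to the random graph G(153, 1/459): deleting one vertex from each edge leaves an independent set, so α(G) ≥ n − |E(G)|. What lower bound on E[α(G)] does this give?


E[|E(G)|] = C(153, 2)·p = 11628 · (1/459) = 76/3.
E[α(G)] ≥ n − E[|E(G)|] = 153 − 76/3 = 383/3.
Numerically: ≈ 127.666667.
(This is only a lower bound; the true E[α(G)] may be larger.)

E[α(G)] ≥ 383/3 ≈ 127.666667.


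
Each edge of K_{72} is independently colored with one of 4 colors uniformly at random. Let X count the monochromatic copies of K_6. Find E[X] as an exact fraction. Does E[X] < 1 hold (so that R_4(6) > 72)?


E[X] = C(72, 6) · 4^{1 − 15} = 156238908 · 4^{−14} = 156238908/268435456.
As a reduced fraction: E[X] = 39059727/67108864 ≈ 0.582.
Is E[X] < 1? YES.
Since E[X] < 1, there exists a 4-coloring of K_{72} with no monochromatic K_6; hence R_4(6) > 72.

E[X] = 39059727/67108864 ≈ 0.582; E[X] < 1, so R_4(6) > 72.


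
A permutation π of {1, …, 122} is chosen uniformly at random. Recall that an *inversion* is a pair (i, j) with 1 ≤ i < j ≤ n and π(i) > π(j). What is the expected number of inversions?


Write X = Σ X_I over the C(122, 2) = 7381 pairs i < j, with X_I the indicator of one inversion.
There are 7381 indicators.
For each fixed pair i < j, the values π(i) and π(j) are two distinct elements of {1, …, 122} in uniformly random order; by symmetry P[π(i) > π(j)] = 1/2.
By linearity: E[X] = 7381 · (1/2) = C(122, 2) · (1/2) = 7381/2 = 7381/2 ≈ 3690.5000.

E[X] = 7381/2 = 3690.5000.


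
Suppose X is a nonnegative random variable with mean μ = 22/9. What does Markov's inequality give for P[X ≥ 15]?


μ = E[X] = 22/9, a = 15.
Markov: P[X ≥ 15] ≤ μ/a = (22/9)/15 = 22/135.
Numerically: ≈ 0.163.
(Since a = 15 > μ = 2.444, the bound 22/135 is < 1 and informative.)

P[X ≥ 15] ≤ 22/135 ≈ 0.163.


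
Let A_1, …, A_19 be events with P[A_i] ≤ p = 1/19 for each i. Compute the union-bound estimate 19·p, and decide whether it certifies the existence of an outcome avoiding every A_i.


Union bound: P[∪_{i=1}^{19} A_i] ≤ Σ_i P[A_i] ≤ 19·p = 19·(1/19) = 1.
Numerically: 1 ≈ 1.000.
Is 1 < 1? NO.
Since the bound 1 is ≥ 1, the union bound is uninformative here; it does NOT by itself certify existence.

19·p = 1 ≈ 1.000; existence NOT certified by the union bound.


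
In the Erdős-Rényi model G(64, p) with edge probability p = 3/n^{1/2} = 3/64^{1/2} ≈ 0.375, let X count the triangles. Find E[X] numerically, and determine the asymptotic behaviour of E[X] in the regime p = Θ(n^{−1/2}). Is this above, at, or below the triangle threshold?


Number of potential triangles: C(64, 3) = 41664.
Each occurs with probability p³ ≈ (0.375)³ ≈ 5.27343750e-02.
By linearity: E[X] = C(64, 3)·p³ ≈ 41664 · 5.27343750e-02 ≈ 2197.125000.
Since α = 1/2 < 1, p = c/n^{1/2} ≫ 1/n is above the triangle threshold p ~ 1/n. Asymptotically E[X] ~ (c³/6)·n^{3(1−α)} = (3³/6)·n^{1.5} → ∞; triangles are abundant w.h.p.

E[X] ≈ 2197.125000; in regime p = Θ(1/n^{1/2}) E[X] diverges (above the triangle threshold p ~ 1/n).


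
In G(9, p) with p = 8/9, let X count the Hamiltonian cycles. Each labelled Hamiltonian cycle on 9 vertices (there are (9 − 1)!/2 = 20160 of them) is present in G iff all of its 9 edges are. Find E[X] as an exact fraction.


K_9 has (9 − 1)!/2 = 20160 labelled Hamiltonian cycles.
For each such Hamiltonian cycle H, let X_H = 1 if all 9 edges of H are present in G. Then P[X_H = 1] = p^{9} = (8/9)^{9} = 134217728/387420489.
By linearity: E[X] = Σ_H E[X_H] = 20160 · p^{9} = 20160 · 134217728/387420489 = 300647710720/43046721.
Numerically: E[X] ≈ 6.98e+03.

E[X] = 20160 · (8/9)^{9} = 300647710720/43046721 ≈ 6.98e+03.


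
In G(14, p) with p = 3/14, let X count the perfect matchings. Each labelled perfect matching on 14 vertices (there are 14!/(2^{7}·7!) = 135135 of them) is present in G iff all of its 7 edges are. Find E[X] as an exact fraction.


K_14 has 14!/(2^{7}·7!) = 135135 labelled perfect matchings.
For each such perfect matching H, let X_H = 1 if all 7 edges of H are present in G. Then P[X_H = 1] = p^{7} = (3/14)^{7} = 2187/105413504.
Summing the indicators: E[X] = Σ_H E[X_H] = 135135 · p^{7} = 135135 · 2187/105413504 = 42220035/15059072.
Numerically: E[X] ≈ 2.804.

E[X] = 135135 · (3/14)^{7} = 42220035/15059072 ≈ 2.804.


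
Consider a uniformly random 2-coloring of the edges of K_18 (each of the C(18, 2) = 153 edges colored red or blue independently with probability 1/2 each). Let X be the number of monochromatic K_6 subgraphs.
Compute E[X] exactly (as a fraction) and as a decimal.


Let X = Σ_S X_S over the C(18, 6) = 18564 subsets S of size 6, where X_S = 1 if the K_6 on S is monochromatic.
For a fixed S, the K_6 on S has C(6, 2) = 15 edges. P[all 15 edges red] = (1/2)^15, and likewise for blue, so P[monochromatic] = 2·(1/2)^15 = 2^{1 − 15} = 1/16384.
By linearity: E[X] = C(18, 6) · 2^{1 − 15} = 18564 · 1/16384 = 4641/4096.
Numerically: E[X] ≈ 1.1331.

E[X] = C(18,6)·2^(1−C(6,2)) = 4641/4096 ≈ 1.1331.


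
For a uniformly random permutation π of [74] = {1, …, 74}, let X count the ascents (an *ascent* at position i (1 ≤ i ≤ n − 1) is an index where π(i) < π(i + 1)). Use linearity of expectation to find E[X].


Write X = Σ X_I over i = 1, …, 73, with X_I the indicator of one ascent.
There are 73 indicators.
For each fixed i, the pair (π(i), π(i+1)) is a uniformly random ordered pair of distinct values from {1, …, 74}; by symmetry P[π(i) < π(i+1)] = 1/2.
By linearity: E[X] = 73 · (1/2) = (74 − 1) · (1/2) = 73/2 ≈ 36.500000.

E[X] = 73/2 = 36.500000.


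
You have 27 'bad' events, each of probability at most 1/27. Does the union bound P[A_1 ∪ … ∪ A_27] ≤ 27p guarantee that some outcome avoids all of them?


Union bound: P[∪_{i=1}^{27} A_i] ≤ Σ_i P[A_i] ≤ 27·p = 27·(1/27) = 1.
Numerically: 1 ≈ 1.0000.
Is 1 < 1? NO.
Since the bound 1 is ≥ 1, the union bound is uninformative here; it does NOT by itself certify existence.

27·p = 1 ≈ 1.0000; existence NOT certified by the union bound.


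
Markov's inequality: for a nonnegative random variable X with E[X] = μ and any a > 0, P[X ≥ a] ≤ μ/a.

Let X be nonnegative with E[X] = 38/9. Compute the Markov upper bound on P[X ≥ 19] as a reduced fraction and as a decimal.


μ = E[X] = 38/9, a = 19.
Markov: P[X ≥ 19] ≤ μ/a = (38/9)/19 = 2/9.
Numerically: ≈ 0.22222.
(Since a = 19 > μ = 4.22222, the bound 2/9 is < 1 and informative.)

P[X ≥ 19] ≤ 2/9 ≈ 0.22222.


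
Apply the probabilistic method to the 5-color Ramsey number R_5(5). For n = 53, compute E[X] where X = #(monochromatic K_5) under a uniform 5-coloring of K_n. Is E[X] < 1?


E[X] = C(53, 5) · 5^{1 − 10} = 2869685 · 5^{−9} = 2869685/1953125.
As a reduced fraction: E[X] = 573937/390625 ≈ 1.4693.
Is E[X] < 1? NO.
Since E[X] ≥ 1, the first-moment bound is inconclusive at n = 53; it does NOT by itself certify R_5(5) > 53.

E[X] = 573937/390625 ≈ 1.4693; E[X] ≥ 1; first-moment method inconclusive here.


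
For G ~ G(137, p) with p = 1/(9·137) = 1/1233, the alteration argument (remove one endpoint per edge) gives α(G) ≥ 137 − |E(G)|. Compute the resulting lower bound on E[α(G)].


E[|E(G)|] = C(137, 2)·p = 9316 · (1/1233) = 68/9.
E[α(G)] ≥ n − E[|E(G)|] = 137 − 68/9 = 1165/9.
Numerically: ≈ 129.4444.
(This is only a lower bound; the true E[α(G)] may be larger.)

E[α(G)] ≥ 1165/9 ≈ 129.4444.


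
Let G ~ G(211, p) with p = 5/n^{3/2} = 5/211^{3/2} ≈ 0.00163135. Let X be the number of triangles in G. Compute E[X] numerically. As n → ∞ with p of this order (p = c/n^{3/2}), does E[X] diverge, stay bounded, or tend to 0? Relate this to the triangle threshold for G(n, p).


Number of potential triangles: C(211, 3) = 1543465.
Each occurs with probability p³ ≈ (0.00163135)³ ≈ 4.34149159e-09.
By linearity: E[X] = C(211, 3)·p³ ≈ 1543465 · 4.34149159e-09 ≈ 0.006701.
Since α = 3/2 > 1, p = c/n^{3/2} = o(1/n) is below the triangle threshold p ~ 1/n. Asymptotically E[X] ~ (c³/6)·n^{3(1−α)} = (5³/6)·n^{-1.5} → 0, so by Markov's inequality G has no triangles w.h.p.

E[X] ≈ 0.006701; in regime p = Θ(1/n^{3/2}) E[X] tends to 0 (below the triangle threshold p ~ 1/n).


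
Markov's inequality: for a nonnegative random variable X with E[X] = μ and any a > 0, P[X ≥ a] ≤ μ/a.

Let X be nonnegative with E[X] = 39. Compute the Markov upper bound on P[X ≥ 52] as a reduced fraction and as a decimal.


μ = E[X] = 39, a = 52.
Markov: P[X ≥ 52] ≤ μ/a = (39)/52 = 3/4.
Numerically: ≈ 0.750000.
(Since a = 52 > μ = 39.000000, the bound 3/4 is < 1 and informative.)

P[X ≥ 52] ≤ 3/4 ≈ 0.750000.


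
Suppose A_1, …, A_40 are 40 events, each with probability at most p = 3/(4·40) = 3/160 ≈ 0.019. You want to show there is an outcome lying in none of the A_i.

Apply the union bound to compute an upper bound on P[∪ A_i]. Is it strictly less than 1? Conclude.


Union bound: P[∪_{i=1}^{40} A_i] ≤ Σ_i P[A_i] ≤ 40·p = 40·(3/160) = 3/4.
Numerically: 3/4 ≈ 0.750.
Is 3/4 < 1? YES.
Since P[∪ A_i] ≤ 3/4 < 1, the complement has P[∩ A_i^c] ≥ 1 − 3/4 = 1/4 > 0, so some outcome avoids every A_i.

40·p = 3/4 ≈ 0.750; existence CERTIFIED by the union bound.


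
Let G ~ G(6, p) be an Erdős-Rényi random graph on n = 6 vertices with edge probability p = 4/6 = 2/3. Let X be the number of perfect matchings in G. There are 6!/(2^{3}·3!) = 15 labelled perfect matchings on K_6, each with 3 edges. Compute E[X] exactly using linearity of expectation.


K_6 has 6!/(2^{3}·3!) = 15 labelled perfect matchings.
For each such perfect matching H, let X_H = 1 if all 3 edges of H are present in G. Then P[X_H = 1] = p^{3} = (2/3)^{3} = 8/27.
By linearity of expectation: E[X] = Σ_H E[X_H] = 15 · p^{3} = 15 · 8/27 = 40/9.
Numerically: E[X] ≈ 4.44444.

E[X] = 15 · (2/3)^{3} = 40/9 ≈ 4.44444.


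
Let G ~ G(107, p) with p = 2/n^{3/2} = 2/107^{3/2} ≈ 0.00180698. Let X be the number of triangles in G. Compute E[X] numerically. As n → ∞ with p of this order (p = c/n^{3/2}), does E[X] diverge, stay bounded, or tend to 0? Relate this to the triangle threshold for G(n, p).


Number of potential triangles: C(107, 3) = 198485.
Each occurs with probability p³ ≈ (0.00180698)³ ≈ 5.90014911e-09.
By linearity: E[X] = C(107, 3)·p³ ≈ 198485 · 5.90014911e-09 ≈ 0.001171.
Since α = 3/2 > 1, p = c/n^{3/2} = o(1/n) is below the triangle threshold p ~ 1/n. Asymptotically E[X] ~ (c³/6)·n^{3(1−α)} = (2³/6)·n^{-1.5} → 0, so by Markov's inequality G has no triangles w.h.p.

E[X] ≈ 0.001171; in regime p = Θ(1/n^{3/2}) E[X] tends to 0 (below the triangle threshold p ~ 1/n).


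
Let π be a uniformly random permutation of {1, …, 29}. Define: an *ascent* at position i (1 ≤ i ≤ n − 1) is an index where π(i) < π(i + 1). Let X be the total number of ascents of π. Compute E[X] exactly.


Write X = Σ X_I over i = 1, …, 28, with X_I the indicator of one ascent.
There are 28 indicators.
For each fixed i, the pair (π(i), π(i+1)) is a uniformly random ordered pair of distinct values from {1, …, 29}; by symmetry P[π(i) < π(i+1)] = 1/2.
By linearity: E[X] = 28 · (1/2) = (29 − 1) · (1/2) = 14 ≈ 14.000.

E[X] = 14 = 14.000.


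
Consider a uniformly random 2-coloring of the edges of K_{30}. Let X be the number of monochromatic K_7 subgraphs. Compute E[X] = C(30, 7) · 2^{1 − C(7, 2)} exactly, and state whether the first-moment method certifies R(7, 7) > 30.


E[X] = C(30, 7) · 2^{1 − 21} = 2035800 · 2^{−20} = 2035800/1048576.
As a reduced fraction: E[X] = 254475/131072 ≈ 1.941.
Is E[X] < 1? NO.
Since E[X] ≥ 1, the first-moment bound is inconclusive at n = 30; it does NOT by itself certify R(7, 7) > 30.

E[X] = 254475/131072 ≈ 1.941; E[X] ≥ 1; first-moment method inconclusive here.


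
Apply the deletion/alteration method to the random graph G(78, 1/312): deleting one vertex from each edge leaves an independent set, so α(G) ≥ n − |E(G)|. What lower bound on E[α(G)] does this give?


E[|E(G)|] = C(78, 2)·p = 3003 · (1/312) = 77/8.
E[α(G)] ≥ n − E[|E(G)|] = 78 − 77/8 = 547/8.
Numerically: ≈ 68.375000.
(This is only a lower bound; the true E[α(G)] may be larger.)

E[α(G)] ≥ 547/8 ≈ 68.375000.


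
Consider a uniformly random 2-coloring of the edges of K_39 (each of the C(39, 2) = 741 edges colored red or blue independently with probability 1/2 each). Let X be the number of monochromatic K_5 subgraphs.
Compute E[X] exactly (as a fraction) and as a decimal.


Let X = Σ_S X_S over the C(39, 5) = 575757 subsets S of size 5, where X_S = 1 if the K_5 on S is monochromatic.
For a fixed S, the K_5 on S has C(5, 2) = 10 edges. P[all 10 edges red] = (1/2)^10, and likewise for blue, so P[monochromatic] = 2·(1/2)^10 = 2^{1 − 10} = 1/512.
By linearity of expectation: E[X] = C(39, 5) · 2^{1 − 10} = 575757 · 1/512 = 575757/512.
Numerically: E[X] ≈ 1124.525.

E[X] = C(39,5)·2^(1−C(5,2)) = 575757/512 ≈ 1124.525.


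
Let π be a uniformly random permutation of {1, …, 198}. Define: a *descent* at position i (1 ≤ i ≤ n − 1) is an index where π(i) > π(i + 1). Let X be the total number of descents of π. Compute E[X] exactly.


Write X = Σ X_I over i = 1, …, 197, with X_I the indicator of one descent.
There are 197 indicators.
For each fixed i, the pair (π(i), π(i+1)) is a uniformly random ordered pair of distinct values from {1, …, 198}; by symmetry P[π(i) > π(i+1)] = 1/2.
By linearity: E[X] = 197 · (1/2) = (198 − 1) · (1/2) = 197/2 ≈ 98.50000.

E[X] = 197/2 = 98.50000.


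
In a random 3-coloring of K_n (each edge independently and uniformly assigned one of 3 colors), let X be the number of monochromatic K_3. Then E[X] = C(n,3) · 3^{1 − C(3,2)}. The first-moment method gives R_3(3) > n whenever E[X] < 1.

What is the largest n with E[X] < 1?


We need C(n, 3) · 3^{1 − 3} < 1, i.e. C(n, 3) < 3^{3 − 1} = 9.
Check values of n near the boundary:
  n = 3: C(3, 3) = 1; 1 < 9? YES
  n = 4: C(4, 3) = 4; 4 < 9? YES
  n = 5: C(5, 3) = 10; 10 < 9? NO
  n = 6: C(6, 3) = 20; 20 < 9? NO
  n = 7: C(7, 3) = 35; 35 < 9? NO
The largest n with C(n, 3) < 9 is n = 4 (where E[X] = 4/9 ≈ 0.4444). Hence R_3(3) > 4, i.e. R_3(3) ≥ 5.

Largest n = 4; hence R_3(3) > 4.


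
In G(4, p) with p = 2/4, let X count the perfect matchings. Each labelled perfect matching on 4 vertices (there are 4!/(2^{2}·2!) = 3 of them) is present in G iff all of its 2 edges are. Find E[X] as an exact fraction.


K_4 has 4!/(2^{2}·2!) = 3 labelled perfect matchings.
For each such perfect matching H, let X_H = 1 if all 2 edges of H are present in G. Then P[X_H = 1] = p^{2} = (1/2)^{2} = 1/4.
By linearity of expectation: E[X] = Σ_H E[X_H] = 3 · p^{2} = 3 · 1/4 = 3/4.
Numerically: E[X] ≈ 0.75.

E[X] = 3 · (1/2)^{2} = 3/4 ≈ 0.75.


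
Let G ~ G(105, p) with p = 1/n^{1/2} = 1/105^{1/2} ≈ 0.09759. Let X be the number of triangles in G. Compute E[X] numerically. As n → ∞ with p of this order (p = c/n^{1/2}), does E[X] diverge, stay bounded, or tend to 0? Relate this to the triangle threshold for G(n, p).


Number of potential triangles: C(105, 3) = 187460.
Each occurs with probability p³ ≈ (0.09759)³ ≈ 9.294286e-04.
By linearity: E[X] = C(105, 3)·p³ ≈ 187460 · 9.294286e-04 ≈ 174.2307.
Since α = 1/2 < 1, p = c/n^{1/2} ≫ 1/n is above the triangle threshold p ~ 1/n. Asymptotically E[X] ~ (c³/6)·n^{3(1−α)} = (1³/6)·n^{1.5} → ∞; triangles are abundant w.h.p.

E[X] ≈ 174.2307; in regime p = Θ(1/n^{1/2}) E[X] diverges (above the triangle threshold p ~ 1/n).


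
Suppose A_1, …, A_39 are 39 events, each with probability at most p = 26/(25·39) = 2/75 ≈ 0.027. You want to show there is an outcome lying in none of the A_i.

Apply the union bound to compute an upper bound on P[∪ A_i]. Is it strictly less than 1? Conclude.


Union bound: P[∪_{i=1}^{39} A_i] ≤ Σ_i P[A_i] ≤ 39·p = 39·(2/75) = 26/25.
Numerically: 26/25 ≈ 1.040.
Is 26/25 < 1? NO.
Since the bound 26/25 is ≥ 1, the union bound is uninformative here; it does NOT by itself certify existence.

39·p = 26/25 ≈ 1.040; existence NOT certified by the union bound.


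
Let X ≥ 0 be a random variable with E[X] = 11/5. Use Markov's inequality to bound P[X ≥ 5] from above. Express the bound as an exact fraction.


μ = E[X] = 11/5, a = 5.
Markov: P[X ≥ 5] ≤ μ/a = (11/5)/5 = 11/25.
Numerically: ≈ 0.44000.
(Since a = 5 > μ = 2.20000, the bound 11/25 is < 1 and informative.)

P[X ≥ 5] ≤ 11/25 ≈ 0.44000.


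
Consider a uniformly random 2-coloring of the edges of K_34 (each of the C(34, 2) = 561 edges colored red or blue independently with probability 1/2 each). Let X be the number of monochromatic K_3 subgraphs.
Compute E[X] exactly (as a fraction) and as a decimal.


Let X = Σ_S X_S over the C(34, 3) = 5984 subsets S of size 3, where X_S = 1 if the K_3 on S is monochromatic.
For a fixed S, the K_3 on S has C(3, 2) = 3 edges. P[all 3 edges red] = (1/2)^3, and likewise for blue, so P[monochromatic] = 2·(1/2)^3 = 2^{1 − 3} = 1/4.
By linearity: E[X] = C(34, 3) · 2^{1 − 3} = 5984 · 1/4 = 1496.
Numerically: E[X] ≈ 1496.00000.

E[X] = C(34,3)·2^(1−C(3,2)) = 1496 ≈ 1496.00000.


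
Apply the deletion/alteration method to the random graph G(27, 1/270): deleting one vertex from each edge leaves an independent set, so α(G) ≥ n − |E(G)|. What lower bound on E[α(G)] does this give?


E[|E(G)|] = C(27, 2)·p = 351 · (1/270) = 13/10.
E[α(G)] ≥ n − E[|E(G)|] = 27 − 13/10 = 257/10.
Numerically: ≈ 25.70000.
(This is only a lower bound; the true E[α(G)] may be larger.)

E[α(G)] ≥ 257/10 ≈ 25.70000.


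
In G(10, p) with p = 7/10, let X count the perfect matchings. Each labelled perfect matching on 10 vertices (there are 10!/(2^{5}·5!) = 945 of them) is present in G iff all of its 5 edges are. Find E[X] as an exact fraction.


K_10 has 10!/(2^{5}·5!) = 945 labelled perfect matchings.
For each such perfect matching H, let X_H = 1 if all 5 edges of H are present in G. Then P[X_H = 1] = p^{5} = (7/10)^{5} = 16807/100000.
By linearity of expectation: E[X] = Σ_H E[X_H] = 945 · p^{5} = 945 · 16807/100000 = 3176523/20000.
Numerically: E[X] ≈ 159.

E[X] = 945 · (7/10)^{5} = 3176523/20000 ≈ 159.


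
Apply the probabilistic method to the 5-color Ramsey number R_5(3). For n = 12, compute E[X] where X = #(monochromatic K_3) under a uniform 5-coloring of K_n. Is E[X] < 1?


E[X] = C(12, 3) · 5^{1 − 3} = 220 · 5^{−2} = 220/25.
As a reduced fraction: E[X] = 44/5 ≈ 8.8000000.
Is E[X] < 1? NO.
Since E[X] ≥ 1, the first-moment bound is inconclusive at n = 12; it does NOT by itself certify R_5(3) > 12.

E[X] = 44/5 ≈ 8.8000000; E[X] ≥ 1; first-moment method inconclusive here.


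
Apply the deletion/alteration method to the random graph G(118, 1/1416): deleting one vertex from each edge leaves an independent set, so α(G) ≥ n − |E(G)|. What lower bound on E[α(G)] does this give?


E[|E(G)|] = C(118, 2)·p = 6903 · (1/1416) = 39/8.
E[α(G)] ≥ n − E[|E(G)|] = 118 − 39/8 = 905/8.
Numerically: ≈ 113.125000.
(This is only a lower bound; the true E[α(G)] may be larger.)

E[α(G)] ≥ 905/8 ≈ 113.125000.


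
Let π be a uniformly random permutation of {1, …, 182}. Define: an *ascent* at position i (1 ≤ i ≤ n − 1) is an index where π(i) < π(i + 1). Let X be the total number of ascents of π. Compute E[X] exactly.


Write X = Σ X_I over i = 1, …, 181, with X_I the indicator of one ascent.
There are 181 indicators.
For each fixed i, the pair (π(i), π(i+1)) is a uniformly random ordered pair of distinct values from {1, …, 182}; by symmetry P[π(i) < π(i+1)] = 1/2.
By linearity: E[X] = 181 · (1/2) = (182 − 1) · (1/2) = 181/2 ≈ 90.50000.

E[X] = 181/2 = 90.50000.


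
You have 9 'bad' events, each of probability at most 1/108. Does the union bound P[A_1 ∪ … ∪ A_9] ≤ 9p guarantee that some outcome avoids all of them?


Union bound: P[∪_{i=1}^{9} A_i] ≤ Σ_i P[A_i] ≤ 9·p = 9·(1/108) = 1/12.
Numerically: 1/12 ≈ 0.0833333.
Is 1/12 < 1? YES.
Since P[∪ A_i] ≤ 1/12 < 1, the complement has P[∩ A_i^c] ≥ 1 − 1/12 = 11/12 > 0, so some outcome avoids every A_i.

9·p = 1/12 ≈ 0.0833333; existence CERTIFIED by the union bound.


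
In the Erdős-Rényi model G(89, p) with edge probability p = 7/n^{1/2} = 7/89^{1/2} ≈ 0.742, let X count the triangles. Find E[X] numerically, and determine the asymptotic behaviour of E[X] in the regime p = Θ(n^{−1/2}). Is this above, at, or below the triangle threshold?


Number of potential triangles: C(89, 3) = 113564.
Each occurs with probability p³ ≈ (0.742)³ ≈ 4.0851604e-01.
By linearity: E[X] = C(89, 3)·p³ ≈ 113564 · 4.0851604e-01 ≈ 46392.71521.
Since α = 1/2 < 1, p = c/n^{1/2} ≫ 1/n is above the triangle threshold p ~ 1/n. Asymptotically E[X] ~ (c³/6)·n^{3(1−α)} = (7³/6)·n^{1.5} → ∞; triangles are abundant w.h.p.

E[X] ≈ 46392.71521; in regime p = Θ(1/n^{1/2}) E[X] diverges (above the triangle threshold p ~ 1/n).


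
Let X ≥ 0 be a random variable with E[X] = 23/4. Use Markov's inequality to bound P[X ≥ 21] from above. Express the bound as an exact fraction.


μ = E[X] = 23/4, a = 21.
Markov: P[X ≥ 21] ≤ μ/a = (23/4)/21 = 23/84.
Numerically: ≈ 0.274.
(Since a = 21 > μ = 5.750, the bound 23/84 is < 1 and informative.)

P[X ≥ 21] ≤ 23/84 ≈ 0.274.


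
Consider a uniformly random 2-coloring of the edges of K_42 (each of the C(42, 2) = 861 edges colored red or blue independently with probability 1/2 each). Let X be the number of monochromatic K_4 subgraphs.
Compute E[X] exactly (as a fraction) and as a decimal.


Let X = Σ_S X_S over the C(42, 4) = 111930 subsets S of size 4, where X_S = 1 if the K_4 on S is monochromatic.
For a fixed S, the K_4 on S has C(4, 2) = 6 edges. P[all 6 edges red] = (1/2)^6, and likewise for blue, so P[monochromatic] = 2·(1/2)^6 = 2^{1 − 6} = 1/32.
By linearity of expectation: E[X] = C(42, 4) · 2^{1 − 6} = 111930 · 1/32 = 55965/16.
Numerically: E[X] ≈ 3497.812.

E[X] = C(42,4)·2^(1−C(4,2)) = 55965/16 ≈ 3497.812.


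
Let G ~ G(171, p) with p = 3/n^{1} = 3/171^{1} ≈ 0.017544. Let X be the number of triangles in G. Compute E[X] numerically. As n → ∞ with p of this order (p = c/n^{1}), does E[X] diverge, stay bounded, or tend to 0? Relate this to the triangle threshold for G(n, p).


Number of potential triangles: C(171, 3) = 818805.
Each occurs with probability p³ ≈ (0.017544)³ ≈ 5.3997721e-06.
By linearity: E[X] = C(171, 3)·p³ ≈ 818805 · 5.3997721e-06 ≈ 4.42136.
Here α = 1, so p = 3/n is exactly at the triangle threshold p ~ 1/n. Asymptotically E[X] → c³/6 = 3³/6 = 9/2 ≈ 4.50000, a bounded constant. In this regime the triangle count is asymptotically Poisson(c³/6).

E[X] ≈ 4.42136; in regime p = Θ(1/n^{1}) E[X] stays bounded (at the triangle threshold p ~ 1/n).


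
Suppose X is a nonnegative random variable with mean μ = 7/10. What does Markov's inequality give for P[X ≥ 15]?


μ = E[X] = 7/10, a = 15.
Markov: P[X ≥ 15] ≤ μ/a = (7/10)/15 = 7/150.
Numerically: ≈ 0.0467.
(Since a = 15 > μ = 0.7000, the bound 7/150 is < 1 and informative.)

P[X ≥ 15] ≤ 7/150 ≈ 0.0467.


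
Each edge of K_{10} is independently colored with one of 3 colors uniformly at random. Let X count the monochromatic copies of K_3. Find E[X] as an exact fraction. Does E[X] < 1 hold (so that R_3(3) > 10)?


E[X] = C(10, 3) · 3^{1 − 3} = 120 · 3^{−2} = 120/9.
As a reduced fraction: E[X] = 40/3 ≈ 13.3333.
Is E[X] < 1? NO.
Since E[X] ≥ 1, the first-moment bound is inconclusive at n = 10; it does NOT by itself certify R_3(3) > 10.

E[X] = 40/3 ≈ 13.3333; E[X] ≥ 1; first-moment method inconclusive here.


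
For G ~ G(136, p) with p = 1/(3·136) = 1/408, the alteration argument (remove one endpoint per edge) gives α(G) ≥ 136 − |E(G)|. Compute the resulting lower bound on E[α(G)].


E[|E(G)|] = C(136, 2)·p = 9180 · (1/408) = 45/2.
E[α(G)] ≥ n − E[|E(G)|] = 136 − 45/2 = 227/2.
Numerically: ≈ 113.500.
(This is only a lower bound; the true E[α(G)] may be larger.)

E[α(G)] ≥ 227/2 ≈ 113.500.


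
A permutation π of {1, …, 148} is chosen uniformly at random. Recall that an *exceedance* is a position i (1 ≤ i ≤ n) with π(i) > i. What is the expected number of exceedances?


Write X = Σ_{i=1}^{148} X_i, where X_i = 1_{π(i) > i}.
For each fixed i, π(i) is uniform over {1, …, 148} (marginal of a uniform permutation), so P[π(i) > i] = (n − i)/n. Summing: Σ_{i=1}^{148} (n − i)/n = (0 + 1 + … + 147)/148 = 148(148 − 1)/(2·148) = (148 − 1)/2.
Hence E[X] = Σ_{i=1}^{148} (148 − i)/148 = 147/2 ≈ 73.5000.

E[X] = 147/2 = 73.5000.


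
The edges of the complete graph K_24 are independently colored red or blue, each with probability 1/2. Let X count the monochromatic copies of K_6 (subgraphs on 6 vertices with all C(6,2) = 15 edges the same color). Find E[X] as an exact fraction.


Let X = Σ_S X_S over the C(24, 6) = 134596 subsets S of size 6, where X_S = 1 if the K_6 on S is monochromatic.
For a fixed S, the K_6 on S has C(6, 2) = 15 edges. P[all 15 edges red] = (1/2)^15, and likewise for blue, so P[monochromatic] = 2·(1/2)^15 = 2^{1 − 15} = 1/16384.
By linearity: E[X] = C(24, 6) · 2^{1 − 15} = 134596 · 1/16384 = 33649/4096.
Numerically: E[X] ≈ 8.2151.

E[X] = C(24,6)·2^(1−C(6,2)) = 33649/4096 ≈ 8.2151.


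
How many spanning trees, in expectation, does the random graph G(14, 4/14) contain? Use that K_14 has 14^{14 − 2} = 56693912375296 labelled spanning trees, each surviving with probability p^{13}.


K_14 has 14^{14 − 2} = 56693912375296 labelled spanning trees.
For each such spanning tree H, let X_H = 1 if all 13 edges of H are present in G. Then P[X_H = 1] = p^{13} = (2/7)^{13} = 8192/96889010407.
By linearity: E[X] = Σ_H E[X_H] = 56693912375296 · p^{13} = 56693912375296 · 8192/96889010407 = 33554432/7.
Numerically: E[X] ≈ 4.7935e+06.

E[X] = 56693912375296 · (2/7)^{13} = 33554432/7 ≈ 4.7935e+06.


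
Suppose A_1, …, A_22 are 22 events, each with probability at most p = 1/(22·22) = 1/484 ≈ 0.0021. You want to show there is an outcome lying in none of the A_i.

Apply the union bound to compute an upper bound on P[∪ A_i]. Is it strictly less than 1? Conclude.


Union bound: P[∪_{i=1}^{22} A_i] ≤ Σ_i P[A_i] ≤ 22·p = 22·(1/484) = 1/22.
Numerically: 1/22 ≈ 0.0455.
Is 1/22 < 1? YES.
Since P[∪ A_i] ≤ 1/22 < 1, the complement has P[∩ A_i^c] ≥ 1 − 1/22 = 21/22 > 0, so some outcome avoids every A_i.

22·p = 1/22 ≈ 0.0455; existence CERTIFIED by the union bound.


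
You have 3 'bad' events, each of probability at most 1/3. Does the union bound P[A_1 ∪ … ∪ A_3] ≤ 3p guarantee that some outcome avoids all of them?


Union bound: P[∪_{i=1}^{3} A_i] ≤ Σ_i P[A_i] ≤ 3·p = 3·(1/3) = 1.
Numerically: 1 ≈ 1.000000.
Is 1 < 1? NO.
Since the bound 1 is ≥ 1, the union bound is uninformative here; it does NOT by itself certify existence.

3·p = 1 ≈ 1.000000; existence NOT certified by the union bound.


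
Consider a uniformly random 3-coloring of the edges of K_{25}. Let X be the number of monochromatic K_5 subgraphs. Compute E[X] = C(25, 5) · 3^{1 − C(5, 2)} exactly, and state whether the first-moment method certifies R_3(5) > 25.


E[X] = C(25, 5) · 3^{1 − 10} = 53130 · 3^{−9} = 53130/19683.
As a reduced fraction: E[X] = 17710/6561 ≈ 2.69928.
Is E[X] < 1? NO.
Since E[X] ≥ 1, the first-moment bound is inconclusive at n = 25; it does NOT by itself certify R_3(5) > 25.

E[X] = 17710/6561 ≈ 2.69928; E[X] ≥ 1; first-moment method inconclusive here.


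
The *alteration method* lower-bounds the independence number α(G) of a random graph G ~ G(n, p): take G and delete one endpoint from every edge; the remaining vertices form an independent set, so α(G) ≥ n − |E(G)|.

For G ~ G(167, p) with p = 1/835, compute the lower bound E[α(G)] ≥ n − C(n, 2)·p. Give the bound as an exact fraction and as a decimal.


E[|E(G)|] = C(167, 2)·p = 13861 · (1/835) = 83/5.
E[α(G)] ≥ n − E[|E(G)|] = 167 − 83/5 = 752/5.
Numerically: ≈ 150.4000.
(This is only a lower bound; the true E[α(G)] may be larger.)

E[α(G)] ≥ 752/5 ≈ 150.4000.


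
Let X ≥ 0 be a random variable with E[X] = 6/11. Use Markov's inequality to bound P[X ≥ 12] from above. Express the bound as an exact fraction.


μ = E[X] = 6/11, a = 12.
Markov: P[X ≥ 12] ≤ μ/a = (6/11)/12 = 1/22.
Numerically: ≈ 0.0455.
(Since a = 12 > μ = 0.5455, the bound 1/22 is < 1 and informative.)

P[X ≥ 12] ≤ 1/22 ≈ 0.0455.


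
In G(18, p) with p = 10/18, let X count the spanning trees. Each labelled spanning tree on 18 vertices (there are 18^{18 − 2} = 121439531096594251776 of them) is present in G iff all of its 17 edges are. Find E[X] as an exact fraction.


K_18 has 18^{18 − 2} = 121439531096594251776 labelled spanning trees.
For each such spanning tree H, let X_H = 1 if all 17 edges of H are present in G. Then P[X_H = 1] = p^{17} = (5/9)^{17} = 762939453125/16677181699666569.
Summing the indicators: E[X] = Σ_H E[X_H] = 121439531096594251776 · p^{17} = 121439531096594251776 · 762939453125/16677181699666569 = 50000000000000000/9.
Numerically: E[X] ≈ 5.5556e+15.

E[X] = 121439531096594251776 · (5/9)^{17} = 50000000000000000/9 ≈ 5.5556e+15.


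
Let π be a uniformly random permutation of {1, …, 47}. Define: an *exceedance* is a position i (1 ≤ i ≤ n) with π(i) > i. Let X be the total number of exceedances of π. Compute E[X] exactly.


Write X = Σ_{i=1}^{47} X_i, where X_i = 1_{π(i) > i}.
For each fixed i, π(i) is uniform over {1, …, 47} (marginal of a uniform permutation), so P[π(i) > i] = (n − i)/n. Summing: Σ_{i=1}^{47} (n − i)/n = (0 + 1 + … + 46)/47 = 47(47 − 1)/(2·47) = (47 − 1)/2.
Hence E[X] = Σ_{i=1}^{47} (47 − i)/47 = 23 ≈ 23.000.

E[X] = 23 = 23.000.


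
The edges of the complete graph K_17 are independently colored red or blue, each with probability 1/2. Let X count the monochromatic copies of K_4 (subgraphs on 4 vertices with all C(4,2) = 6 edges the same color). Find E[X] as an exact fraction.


Let X = Σ_S X_S over the C(17, 4) = 2380 subsets S of size 4, where X_S = 1 if the K_4 on S is monochromatic.
For a fixed S, the K_4 on S has C(4, 2) = 6 edges. P[all 6 edges red] = (1/2)^6, and likewise for blue, so P[monochromatic] = 2·(1/2)^6 = 2^{1 − 6} = 1/32.
Summing: E[X] = C(17, 4) · 2^{1 − 6} = 2380 · 1/32 = 595/8.
Numerically: E[X] ≈ 74.375.

E[X] = C(17,4)·2^(1−C(4,2)) = 595/8 ≈ 74.375.
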